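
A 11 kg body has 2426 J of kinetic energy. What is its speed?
v = √(2·KE/m) = √(2·2426/11) = 21.0 m/s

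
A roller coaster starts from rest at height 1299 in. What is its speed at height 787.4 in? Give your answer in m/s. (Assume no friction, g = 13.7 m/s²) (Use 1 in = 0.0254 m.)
Convert to SI: h₁−h₂ = 12.9946 m
mgh₁ = mgh₂ + ½mv² ⇒ v = √(2g(h₁−h₂)) = √(2·13.7·12.9946) = 18.87 m/s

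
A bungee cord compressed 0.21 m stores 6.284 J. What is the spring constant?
k = 2·PE/x² = 2·6.284/(0.21)² = 285.0 N/m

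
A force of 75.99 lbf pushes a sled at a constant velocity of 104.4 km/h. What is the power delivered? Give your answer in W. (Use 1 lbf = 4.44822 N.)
Convert to SI: F = 338.02 N, v = 29.0 m/s
P = Fv = (338.02)(29.0) = 9803 W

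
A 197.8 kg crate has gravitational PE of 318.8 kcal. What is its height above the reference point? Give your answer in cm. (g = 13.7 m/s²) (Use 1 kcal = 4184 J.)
Convert to SI: m = 197.8 kg, PE = 1333860 J
h = PE/(mg) = 1333860/(197.8·13.7) = 492.224 m = 49220 cm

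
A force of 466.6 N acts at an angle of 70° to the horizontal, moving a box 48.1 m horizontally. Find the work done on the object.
W = F·d·cosθ = (466.6)(48.1)cos(70°) = 7676 J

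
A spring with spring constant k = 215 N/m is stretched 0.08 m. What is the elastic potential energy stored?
PE = ½kx² = ½(215)(0.08)² = 0.688 J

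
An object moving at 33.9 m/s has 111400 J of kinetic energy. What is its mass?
m = 2·KE/v² = 2·111400/(33.9)² = 193.9 kg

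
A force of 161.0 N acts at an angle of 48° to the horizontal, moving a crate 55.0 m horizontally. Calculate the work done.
W = F·d·cosθ = (161.0)(55.0)cos(48°) = 5925 J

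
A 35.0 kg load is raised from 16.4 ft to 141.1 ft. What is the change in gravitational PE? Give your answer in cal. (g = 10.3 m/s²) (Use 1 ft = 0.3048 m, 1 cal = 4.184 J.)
Convert to SI: m = 35.0 kg, Δh = 38.0086 m
ΔPE = mgΔh = (35.0)(10.3)(38.0086) = 13702.1 J = 3275 cal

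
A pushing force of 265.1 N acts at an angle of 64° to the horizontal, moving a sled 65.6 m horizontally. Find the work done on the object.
W = F·d·cosθ = (265.1)(65.6)cos(64°) = 7624 J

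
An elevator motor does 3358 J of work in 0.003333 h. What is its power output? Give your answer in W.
Convert to SI: W = 3358.0 J, t = 11.9988 s
P = W/t = 3358.0/11.9988 = 279.9 W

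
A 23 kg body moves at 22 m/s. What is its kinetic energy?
KE = ½mv² = ½(23)(22)² = 5566.0 J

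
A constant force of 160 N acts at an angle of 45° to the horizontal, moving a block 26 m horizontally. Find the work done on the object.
W = F·d·cosθ = (160)(26)cos(45°) = 2942 J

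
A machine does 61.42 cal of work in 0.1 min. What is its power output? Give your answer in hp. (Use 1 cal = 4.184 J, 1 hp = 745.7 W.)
Convert to SI: W = 256.981 J, t = 6.0 s
P = W/t = 256.981/6.0 = 42.8302 W = 0.05744 hp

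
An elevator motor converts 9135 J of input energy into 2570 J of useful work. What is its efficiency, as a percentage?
η = W_out/W_in = 2570/9135 = 28.13%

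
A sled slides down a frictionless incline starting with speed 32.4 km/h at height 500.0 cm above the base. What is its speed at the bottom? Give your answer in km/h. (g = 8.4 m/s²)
Convert to SI: v₀ = 9.0 m/s, h = 5.0 m
½mv₀² + mgh = ½mv² ⇒ v = √(v₀² + 2gh) = √(9.0² + 2·8.4·5.0) = 12.8452 m/s = 46.24 km/h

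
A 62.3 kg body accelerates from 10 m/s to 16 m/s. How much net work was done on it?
W = ΔKE = ½m(v₂² − v₁²) = ½(62.3)(16² − 10²) = 4859.4 J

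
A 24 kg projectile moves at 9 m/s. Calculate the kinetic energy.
KE = ½mv² = ½(24)(9)² = 972.0 J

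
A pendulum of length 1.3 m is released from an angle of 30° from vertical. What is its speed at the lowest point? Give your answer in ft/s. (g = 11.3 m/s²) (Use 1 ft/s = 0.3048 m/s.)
h = L(1 − cosθ) = 1.3(1 − cos30°) = 0.174167 m
v = √(2gh) = √(2·11.3·0.174167) = 1.98398 m/s = 6.509 ft/s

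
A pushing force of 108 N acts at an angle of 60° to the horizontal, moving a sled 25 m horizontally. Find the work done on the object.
W = F·d·cosθ = (108)(25)cos(60°) = 1350 J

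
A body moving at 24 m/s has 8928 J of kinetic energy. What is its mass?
m = 2·KE/v² = 2·8928/(24)² = 31.0 kg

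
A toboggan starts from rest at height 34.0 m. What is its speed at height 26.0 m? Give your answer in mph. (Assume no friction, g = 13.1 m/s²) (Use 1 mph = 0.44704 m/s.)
mgh₁ = mgh₂ + ½mv² ⇒ v = √(2g(h₁−h₂)) = √(2·13.1·8.0) = 14.4776 m/s = 32.39 mph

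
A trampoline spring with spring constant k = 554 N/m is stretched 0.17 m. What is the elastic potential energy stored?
PE = ½kx² = ½(554)(0.17)² = 8.005 J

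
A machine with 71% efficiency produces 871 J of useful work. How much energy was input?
W_in = W_out/η = 871/0.71 = 1227 J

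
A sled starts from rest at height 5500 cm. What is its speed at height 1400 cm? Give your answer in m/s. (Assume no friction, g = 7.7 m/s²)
Convert to SI: h₁−h₂ = 41.0 m
mgh₁ = mgh₂ + ½mv² ⇒ v = √(2g(h₁−h₂)) = √(2·7.7·41.0) = 25.13 m/s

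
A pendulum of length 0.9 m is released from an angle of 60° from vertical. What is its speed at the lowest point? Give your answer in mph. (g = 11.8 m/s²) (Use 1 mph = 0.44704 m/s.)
h = L(1 − cosθ) = 0.9(1 − cos60°) = 0.45 m
v = √(2gh) = √(2·11.8·0.45) = 3.25883 m/s = 7.29 mph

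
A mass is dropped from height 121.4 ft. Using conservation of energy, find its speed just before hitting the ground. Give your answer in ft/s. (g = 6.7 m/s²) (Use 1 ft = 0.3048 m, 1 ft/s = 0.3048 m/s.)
Convert to SI: h = 37.0027 m
mgh = ½mv² ⇒ v = √(2gh) = √(2·6.7·37.0027) = 22.2674 m/s = 73.06 ft/s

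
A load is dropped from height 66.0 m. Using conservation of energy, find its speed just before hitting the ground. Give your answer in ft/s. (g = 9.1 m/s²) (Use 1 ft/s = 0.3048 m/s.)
mgh = ½mv² ⇒ v = √(2gh) = √(2·9.1·66.0) = 34.6583 m/s = 113.7 ft/s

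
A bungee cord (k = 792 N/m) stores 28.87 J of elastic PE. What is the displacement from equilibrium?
x = √(2·PE/k) = √(2·28.87/792) = 0.27 m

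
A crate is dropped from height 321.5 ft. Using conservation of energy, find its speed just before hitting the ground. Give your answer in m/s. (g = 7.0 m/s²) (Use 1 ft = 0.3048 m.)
Convert to SI: h = 97.9932 m
mgh = ½mv² ⇒ v = √(2gh) = √(2·7.0·97.9932) = 37.04 m/s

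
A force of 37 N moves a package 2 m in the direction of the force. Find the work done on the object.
W = F·d = (37)(2) = 74.0 J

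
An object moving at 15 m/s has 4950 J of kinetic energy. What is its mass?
m = 2·KE/v² = 2·4950/(15)² = 44.0 kg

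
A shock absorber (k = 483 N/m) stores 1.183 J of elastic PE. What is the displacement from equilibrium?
x = √(2·PE/k) = √(2·1.183/483) = 0.06999 m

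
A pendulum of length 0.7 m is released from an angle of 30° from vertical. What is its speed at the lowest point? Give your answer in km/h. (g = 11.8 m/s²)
h = L(1 − cosθ) = 0.7(1 − cos30°) = 0.0937822 m
v = √(2gh) = √(2·11.8·0.0937822) = 1.4877 m/s = 5.356 km/h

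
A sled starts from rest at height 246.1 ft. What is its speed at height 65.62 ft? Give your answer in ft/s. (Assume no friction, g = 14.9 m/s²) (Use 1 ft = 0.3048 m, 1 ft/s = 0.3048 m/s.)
Convert to SI: h₁−h₂ = 55.0103 m
mgh₁ = mgh₂ + ½mv² ⇒ v = √(2g(h₁−h₂)) = √(2·14.9·55.0103) = 40.4884 m/s = 132.8 ft/s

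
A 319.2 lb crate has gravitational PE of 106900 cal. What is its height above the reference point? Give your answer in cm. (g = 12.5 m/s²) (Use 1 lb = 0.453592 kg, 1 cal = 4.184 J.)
Convert to SI: m = 144.787 kg, PE = 447270 J
h = PE/(mg) = 447270/(144.787·12.5) = 247.133 m = 24710 cm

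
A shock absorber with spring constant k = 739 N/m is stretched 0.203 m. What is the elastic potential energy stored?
PE = ½kx² = ½(739)(0.203)² = 15.23 J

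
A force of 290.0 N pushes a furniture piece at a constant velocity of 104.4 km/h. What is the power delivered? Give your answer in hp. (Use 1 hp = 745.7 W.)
Convert to SI: F = 290.0 N, v = 29.0 m/s
P = Fv = (290.0)(29.0) = 8410.0 W = 11.28 hp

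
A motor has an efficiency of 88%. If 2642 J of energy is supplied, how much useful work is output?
W_out = η·W_in = 0.88·2642 = 2324.96 J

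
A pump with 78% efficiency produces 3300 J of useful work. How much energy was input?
W_in = W_out/η = 3300/0.78 = 4231 J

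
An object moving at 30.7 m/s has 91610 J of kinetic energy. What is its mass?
m = 2·KE/v² = 2·91610/(30.7)² = 194.4 kg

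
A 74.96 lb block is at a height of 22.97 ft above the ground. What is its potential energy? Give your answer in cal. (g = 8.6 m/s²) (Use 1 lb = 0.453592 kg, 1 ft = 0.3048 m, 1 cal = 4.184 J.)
Convert to SI: m = 34.0013 kg, h = 7.00126 m
PE = mgh = (34.0013)(8.6)(7.00126) = 2047.24 J = 489.3 cal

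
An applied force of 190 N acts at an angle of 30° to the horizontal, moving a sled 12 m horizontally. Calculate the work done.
W = F·d·cosθ = (190)(12)cos(30°) = 1975 J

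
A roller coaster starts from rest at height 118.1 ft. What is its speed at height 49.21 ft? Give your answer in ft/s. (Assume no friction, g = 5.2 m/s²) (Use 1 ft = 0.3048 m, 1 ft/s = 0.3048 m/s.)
Convert to SI: h₁−h₂ = 20.9977 m
mgh₁ = mgh₂ + ½mv² ⇒ v = √(2g(h₁−h₂)) = √(2·5.2·20.9977) = 14.7775 m/s = 48.48 ft/s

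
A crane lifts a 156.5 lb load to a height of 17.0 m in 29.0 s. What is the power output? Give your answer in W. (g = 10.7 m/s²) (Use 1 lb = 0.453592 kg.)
Convert to SI: m = 70.9871 kg, h = 17.0 m, t = 29.0 s
P = mgh/t = (70.9871)(10.7)(17.0)/29.0 = 445.3 W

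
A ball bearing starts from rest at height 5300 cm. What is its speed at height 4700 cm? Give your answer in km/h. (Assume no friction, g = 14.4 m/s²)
Convert to SI: h₁−h₂ = 6.0 m
mgh₁ = mgh₂ + ½mv² ⇒ v = √(2g(h₁−h₂)) = √(2·14.4·6.0) = 13.1453 m/s = 47.32 km/h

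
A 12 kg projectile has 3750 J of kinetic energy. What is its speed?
v = √(2·KE/m) = √(2·3750/12) = 25.0 m/s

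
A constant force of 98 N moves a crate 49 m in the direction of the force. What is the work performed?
W = F·d = (98)(49) = 4802 J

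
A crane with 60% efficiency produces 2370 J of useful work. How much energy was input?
W_in = W_out/η = 2370/0.6 = 3950 J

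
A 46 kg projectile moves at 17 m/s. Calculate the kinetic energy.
KE = ½mv² = ½(46)(17)² = 6647.0 J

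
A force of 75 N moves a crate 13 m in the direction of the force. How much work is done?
W = F·d = (75)(13) = 975.0 J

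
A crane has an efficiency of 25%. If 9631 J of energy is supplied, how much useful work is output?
W_out = η·W_in = 0.25·9631 = 2407.75 J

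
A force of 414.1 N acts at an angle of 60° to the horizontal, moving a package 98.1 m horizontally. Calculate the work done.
W = F·d·cosθ = (414.1)(98.1)cos(60°) = 20310 J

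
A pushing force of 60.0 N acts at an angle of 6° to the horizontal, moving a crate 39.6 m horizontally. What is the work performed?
W = F·d·cosθ = (60.0)(39.6)cos(6°) = 2363 J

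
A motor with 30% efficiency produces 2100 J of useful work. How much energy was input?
W_in = W_out/η = 2100/0.3 = 7000 J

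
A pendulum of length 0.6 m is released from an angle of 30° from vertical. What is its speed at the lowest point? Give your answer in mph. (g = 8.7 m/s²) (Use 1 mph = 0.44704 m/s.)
h = L(1 − cosθ) = 0.6(1 − cos30°) = 0.0803848 m
v = √(2gh) = √(2·8.7·0.0803848) = 1.18266 m/s = 2.646 mph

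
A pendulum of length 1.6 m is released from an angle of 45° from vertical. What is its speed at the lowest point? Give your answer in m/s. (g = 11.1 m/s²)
h = L(1 − cosθ) = 1.6(1 − cos45°) = 0.468629 m
v = √(2gh) = √(2·11.1·0.468629) = 3.225 m/s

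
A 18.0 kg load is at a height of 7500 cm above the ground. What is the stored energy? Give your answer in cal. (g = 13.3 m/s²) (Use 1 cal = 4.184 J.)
Convert to SI: m = 18.0 kg, h = 75.0 m
PE = mgh = (18.0)(13.3)(75.0) = 17955.0 J = 4291 cal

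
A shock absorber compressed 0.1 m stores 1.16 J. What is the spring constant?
k = 2·PE/x² = 2·1.16/(0.1)² = 232.0 N/m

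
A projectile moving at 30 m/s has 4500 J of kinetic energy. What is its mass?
m = 2·KE/v² = 2·4500/(30)² = 10.0 kg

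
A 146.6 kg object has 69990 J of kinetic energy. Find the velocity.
v = √(2·KE/m) = √(2·69990/146.6) = 30.9 m/s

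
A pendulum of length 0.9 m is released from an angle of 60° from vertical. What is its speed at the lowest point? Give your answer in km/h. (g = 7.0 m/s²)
h = L(1 − cosθ) = 0.9(1 − cos60°) = 0.45 m
v = √(2gh) = √(2·7.0·0.45) = 2.50998 m/s = 9.036 km/h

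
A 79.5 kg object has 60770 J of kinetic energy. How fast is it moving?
v = √(2·KE/m) = √(2·60770/79.5) = 39.1 m/s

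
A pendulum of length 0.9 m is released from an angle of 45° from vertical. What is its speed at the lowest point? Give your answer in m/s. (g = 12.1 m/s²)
h = L(1 − cosθ) = 0.9(1 − cos45°) = 0.263604 m
v = √(2gh) = √(2·12.1·0.263604) = 2.526 m/s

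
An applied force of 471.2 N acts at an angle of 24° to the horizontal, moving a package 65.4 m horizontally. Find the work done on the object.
W = F·d·cosθ = (471.2)(65.4)cos(24°) = 28150 J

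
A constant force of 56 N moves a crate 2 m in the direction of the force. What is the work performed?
W = F·d = (56)(2) = 112.0 J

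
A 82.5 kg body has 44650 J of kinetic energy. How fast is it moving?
v = √(2·KE/m) = √(2·44650/82.5) = 32.9 m/s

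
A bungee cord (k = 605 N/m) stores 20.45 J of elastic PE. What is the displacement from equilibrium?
x = √(2·PE/k) = √(2·20.45/605) = 0.26 m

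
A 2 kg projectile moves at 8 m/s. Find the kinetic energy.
KE = ½mv² = ½(2)(8)² = 64.0 J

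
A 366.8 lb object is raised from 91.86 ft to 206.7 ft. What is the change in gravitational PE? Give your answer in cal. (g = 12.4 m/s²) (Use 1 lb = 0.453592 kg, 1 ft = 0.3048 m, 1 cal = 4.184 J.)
Convert to SI: m = 166.378 kg, Δh = 35.0032 m
ΔPE = mgΔh = (166.378)(12.4)(35.0032) = 72214.5 J = 17260 cal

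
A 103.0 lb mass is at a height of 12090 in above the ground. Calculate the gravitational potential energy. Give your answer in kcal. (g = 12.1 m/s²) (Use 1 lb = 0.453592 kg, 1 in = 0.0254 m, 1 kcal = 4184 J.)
Convert to SI: m = 46.72 kg, h = 307.086 m
PE = mgh = (46.72)(12.1)(307.086) = 173599 J = 41.49 kcal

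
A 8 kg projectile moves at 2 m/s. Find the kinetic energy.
KE = ½mv² = ½(8)(2)² = 16.0 J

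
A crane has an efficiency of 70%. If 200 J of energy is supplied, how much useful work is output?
W_out = η·W_in = 0.7·200 = 140.0 J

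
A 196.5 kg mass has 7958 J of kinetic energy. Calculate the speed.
v = √(2·KE/m) = √(2·7958/196.5) = 9.0 m/s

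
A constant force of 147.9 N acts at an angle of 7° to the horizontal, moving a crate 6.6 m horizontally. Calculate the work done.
W = F·d·cosθ = (147.9)(6.6)cos(7°) = 968.9 J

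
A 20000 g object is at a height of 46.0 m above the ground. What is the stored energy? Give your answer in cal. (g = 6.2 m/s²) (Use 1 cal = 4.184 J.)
Convert to SI: m = 20.0 kg, h = 46.0 m
PE = mgh = (20.0)(6.2)(46.0) = 5704.0 J = 1363 cal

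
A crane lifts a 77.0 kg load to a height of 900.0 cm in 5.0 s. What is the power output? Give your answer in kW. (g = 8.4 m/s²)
Convert to SI: m = 77.0 kg, h = 9.0 m, t = 5.0 s
P = mgh/t = (77.0)(8.4)(9.0)/5.0 = 1164.24 W = 1.164 kW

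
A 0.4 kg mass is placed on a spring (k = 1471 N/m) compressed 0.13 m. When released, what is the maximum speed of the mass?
½kx² = ½mv² ⇒ v = x√(k/m) = (0.13)√(1471/0.4) = 7.884 m/s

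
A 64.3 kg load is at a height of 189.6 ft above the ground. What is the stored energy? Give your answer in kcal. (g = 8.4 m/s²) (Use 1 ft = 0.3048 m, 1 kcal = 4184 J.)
Convert to SI: m = 64.3 kg, h = 57.7901 m
PE = mgh = (64.3)(8.4)(57.7901) = 31213.6 J = 7.46 kcal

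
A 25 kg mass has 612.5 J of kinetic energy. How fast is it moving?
v = √(2·KE/m) = √(2·612.5/25) = 7.0 m/s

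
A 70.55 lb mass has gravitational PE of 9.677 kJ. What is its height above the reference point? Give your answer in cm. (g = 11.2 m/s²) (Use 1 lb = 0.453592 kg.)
Convert to SI: m = 32.0009 kg, PE = 9677.0 J
h = PE/(mg) = 9677.0/(32.0009·11.2) = 26.9998 m = 2700 cm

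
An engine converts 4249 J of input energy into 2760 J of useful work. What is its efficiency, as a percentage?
η = W_out/W_in = 2760/4249 = 64.96%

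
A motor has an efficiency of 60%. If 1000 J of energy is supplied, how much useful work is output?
W_out = η·W_in = 0.6·1000 = 600.0 J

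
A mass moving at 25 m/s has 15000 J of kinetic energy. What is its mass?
m = 2·KE/v² = 2·15000/(25)² = 48.0 kg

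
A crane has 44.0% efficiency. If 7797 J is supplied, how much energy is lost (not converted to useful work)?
W_lost = W_in(1 − η) = 7797·(1 − 0.44) = 4366 J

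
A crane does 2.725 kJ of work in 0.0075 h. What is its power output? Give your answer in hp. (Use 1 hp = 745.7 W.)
Convert to SI: W = 2725.0 J, t = 27.0 s
P = W/t = 2725.0/27.0 = 100.926 W = 0.1353 hp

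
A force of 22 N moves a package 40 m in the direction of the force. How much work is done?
W = F·d = (22)(40) = 880.0 J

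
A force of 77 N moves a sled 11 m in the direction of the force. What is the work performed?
W = F·d = (77)(11) = 847.0 J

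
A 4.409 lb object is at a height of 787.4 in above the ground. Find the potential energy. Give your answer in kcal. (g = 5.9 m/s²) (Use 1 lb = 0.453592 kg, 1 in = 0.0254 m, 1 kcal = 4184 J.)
Convert to SI: m = 1.99989 kg, h = 20.0 m
PE = mgh = (1.99989)(5.9)(20.0) = 235.986 J = 0.0564 kcal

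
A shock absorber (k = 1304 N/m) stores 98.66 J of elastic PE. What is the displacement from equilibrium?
x = √(2·PE/k) = √(2·98.66/1304) = 0.389 m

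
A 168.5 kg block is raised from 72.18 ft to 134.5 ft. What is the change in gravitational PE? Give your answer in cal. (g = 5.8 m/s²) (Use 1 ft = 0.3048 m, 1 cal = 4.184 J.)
Convert to SI: m = 168.5 kg, Δh = 18.9951 m
ΔPE = mgΔh = (168.5)(5.8)(18.9951) = 18563.9 J = 4437 cal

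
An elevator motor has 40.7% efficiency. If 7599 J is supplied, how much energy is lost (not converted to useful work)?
W_lost = W_in(1 − η) = 7599·(1 − 0.407) = 4506 J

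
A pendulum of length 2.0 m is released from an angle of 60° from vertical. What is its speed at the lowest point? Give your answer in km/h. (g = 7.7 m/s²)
h = L(1 − cosθ) = 2.0(1 − cos60°) = 1.0 m
v = √(2gh) = √(2·7.7·1.0) = 3.92428 m/s = 14.13 km/h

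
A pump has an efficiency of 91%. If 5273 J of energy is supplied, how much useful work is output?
W_out = η·W_in = 0.91·5273 = 4798.43 J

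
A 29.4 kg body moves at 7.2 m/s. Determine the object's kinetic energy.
KE = ½mv² = ½(29.4)(7.2)² = 762.0 J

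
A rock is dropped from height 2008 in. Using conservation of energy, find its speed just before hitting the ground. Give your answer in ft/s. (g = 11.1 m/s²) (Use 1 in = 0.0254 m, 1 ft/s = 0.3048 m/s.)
Convert to SI: h = 51.0032 m
mgh = ½mv² ⇒ v = √(2gh) = √(2·11.1·51.0032) = 33.6492 m/s = 110.4 ft/s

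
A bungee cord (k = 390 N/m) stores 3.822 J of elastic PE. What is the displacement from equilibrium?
x = √(2·PE/k) = √(2·3.822/390) = 0.14 m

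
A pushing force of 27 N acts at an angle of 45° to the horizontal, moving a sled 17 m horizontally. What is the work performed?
W = F·d·cosθ = (27)(17)cos(45°) = 324.6 J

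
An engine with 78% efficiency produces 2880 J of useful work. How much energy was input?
W_in = W_out/η = 2880/0.78 = 3692 J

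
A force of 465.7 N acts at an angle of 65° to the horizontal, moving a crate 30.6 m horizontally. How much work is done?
W = F·d·cosθ = (465.7)(30.6)cos(65°) = 6022 J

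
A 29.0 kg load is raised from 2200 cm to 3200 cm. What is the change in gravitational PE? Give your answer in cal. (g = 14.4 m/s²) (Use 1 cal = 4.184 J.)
Convert to SI: m = 29.0 kg, Δh = 10.0 m
ΔPE = mgΔh = (29.0)(14.4)(10.0) = 4176.0 J = 998.1 cal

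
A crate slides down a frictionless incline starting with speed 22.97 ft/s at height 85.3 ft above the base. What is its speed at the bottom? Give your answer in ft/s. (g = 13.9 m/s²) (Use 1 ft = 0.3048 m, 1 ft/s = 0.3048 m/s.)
Convert to SI: v₀ = 7.00126 m/s, h = 25.9994 m
½mv₀² + mgh = ½mv² ⇒ v = √(v₀² + 2gh) = √(7.00126² + 2·13.9·25.9994) = 27.7813 m/s = 91.15 ft/s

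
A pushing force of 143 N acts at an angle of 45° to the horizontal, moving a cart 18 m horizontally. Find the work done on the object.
W = F·d·cosθ = (143)(18)cos(45°) = 1820 J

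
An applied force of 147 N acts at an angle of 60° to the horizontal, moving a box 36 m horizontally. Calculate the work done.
W = F·d·cosθ = (147)(36)cos(60°) = 2646 J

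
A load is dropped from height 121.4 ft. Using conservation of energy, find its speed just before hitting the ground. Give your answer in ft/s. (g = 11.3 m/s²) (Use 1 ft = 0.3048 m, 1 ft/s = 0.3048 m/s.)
Convert to SI: h = 37.0027 m
mgh = ½mv² ⇒ v = √(2gh) = √(2·11.3·37.0027) = 28.9182 m/s = 94.88 ft/s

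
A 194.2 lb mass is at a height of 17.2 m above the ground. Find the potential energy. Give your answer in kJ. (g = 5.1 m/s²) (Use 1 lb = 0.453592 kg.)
Convert to SI: m = 88.0876 kg, h = 17.2 m
PE = mgh = (88.0876)(5.1)(17.2) = 7727.04 J = 7.727 kJ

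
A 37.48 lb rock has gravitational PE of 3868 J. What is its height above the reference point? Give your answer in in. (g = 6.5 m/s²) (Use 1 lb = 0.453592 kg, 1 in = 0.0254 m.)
Convert to SI: m = 17.0006 kg, PE = 3868.0 J
h = PE/(mg) = 3868.0/(17.0006·6.5) = 35.0032 m = 1378 in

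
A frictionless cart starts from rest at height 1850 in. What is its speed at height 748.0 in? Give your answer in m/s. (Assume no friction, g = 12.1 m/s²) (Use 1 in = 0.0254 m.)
Convert to SI: h₁−h₂ = 27.9908 m
mgh₁ = mgh₂ + ½mv² ⇒ v = √(2g(h₁−h₂)) = √(2·12.1·27.9908) = 26.03 m/s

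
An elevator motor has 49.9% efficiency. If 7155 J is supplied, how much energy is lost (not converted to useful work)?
W_lost = W_in(1 − η) = 7155·(1 − 0.499) = 3585 J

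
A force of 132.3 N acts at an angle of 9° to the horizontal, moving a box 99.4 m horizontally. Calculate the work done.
W = F·d·cosθ = (132.3)(99.4)cos(9°) = 12990 J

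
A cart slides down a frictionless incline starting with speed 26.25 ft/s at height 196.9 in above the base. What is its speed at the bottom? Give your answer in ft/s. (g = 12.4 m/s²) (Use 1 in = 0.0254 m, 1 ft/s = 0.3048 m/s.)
Convert to SI: v₀ = 8.001 m/s, h = 5.00126 m
½mv₀² + mgh = ½mv² ⇒ v = √(v₀² + 2gh) = √(8.001² + 2·12.4·5.00126) = 13.713 m/s = 44.99 ft/s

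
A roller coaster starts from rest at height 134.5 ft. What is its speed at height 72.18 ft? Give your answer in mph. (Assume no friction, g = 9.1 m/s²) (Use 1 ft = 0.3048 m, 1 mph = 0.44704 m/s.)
Convert to SI: h₁−h₂ = 18.9951 m
mgh₁ = mgh₂ + ½mv² ⇒ v = √(2g(h₁−h₂)) = √(2·9.1·18.9951) = 18.5933 m/s = 41.59 mph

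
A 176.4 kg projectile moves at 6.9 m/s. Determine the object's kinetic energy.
KE = ½mv² = ½(176.4)(6.9)² = 4199 J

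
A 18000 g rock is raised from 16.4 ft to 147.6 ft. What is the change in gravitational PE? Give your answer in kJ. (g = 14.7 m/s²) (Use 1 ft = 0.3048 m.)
Convert to SI: m = 18.0 kg, Δh = 39.9898 m
ΔPE = mgΔh = (18.0)(14.7)(39.9898) = 10581.3 J = 10.58 kJ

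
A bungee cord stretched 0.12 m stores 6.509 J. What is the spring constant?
k = 2·PE/x² = 2·6.509/(0.12)² = 904.0 N/m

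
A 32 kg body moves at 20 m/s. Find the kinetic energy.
KE = ½mv² = ½(32)(20)² = 6400.0 J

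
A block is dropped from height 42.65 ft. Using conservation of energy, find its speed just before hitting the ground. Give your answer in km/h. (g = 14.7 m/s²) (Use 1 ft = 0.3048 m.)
Convert to SI: h = 12.9997 m
mgh = ½mv² ⇒ v = √(2gh) = √(2·14.7·12.9997) = 19.5497 m/s = 70.38 km/h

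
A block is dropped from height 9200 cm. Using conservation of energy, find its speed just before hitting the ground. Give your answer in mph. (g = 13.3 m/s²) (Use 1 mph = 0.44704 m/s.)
Convert to SI: h = 92.0 m
mgh = ½mv² ⇒ v = √(2gh) = √(2·13.3·92.0) = 49.4692 m/s = 110.7 mph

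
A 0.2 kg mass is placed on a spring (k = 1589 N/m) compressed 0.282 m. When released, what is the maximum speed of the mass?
½kx² = ½mv² ⇒ v = x√(k/m) = (0.282)√(1589/0.2) = 25.14 m/s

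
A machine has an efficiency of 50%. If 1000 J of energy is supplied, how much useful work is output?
W_out = η·W_in = 0.5·1000 = 500.0 J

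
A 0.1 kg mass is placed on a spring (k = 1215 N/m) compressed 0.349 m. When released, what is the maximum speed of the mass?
½kx² = ½mv² ⇒ v = x√(k/m) = (0.349)√(1215/0.1) = 38.47 m/s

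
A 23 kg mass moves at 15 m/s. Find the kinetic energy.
KE = ½mv² = ½(23)(15)² = 2587.5 J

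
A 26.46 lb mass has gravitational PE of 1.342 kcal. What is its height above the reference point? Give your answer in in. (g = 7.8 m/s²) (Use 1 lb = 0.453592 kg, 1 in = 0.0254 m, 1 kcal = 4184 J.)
Convert to SI: m = 12.002 kg, PE = 5614.93 J
h = PE/(mg) = 5614.93/(12.002·7.8) = 59.9783 m = 2361 in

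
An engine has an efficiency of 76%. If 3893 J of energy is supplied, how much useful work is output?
W_out = η·W_in = 0.76·3893 = 2958.68 J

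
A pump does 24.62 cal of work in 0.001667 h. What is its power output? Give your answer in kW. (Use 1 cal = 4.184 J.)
Convert to SI: W = 103.01 J, t = 6.0012 s
P = W/t = 103.01/6.0012 = 17.1649 W = 0.01716 kW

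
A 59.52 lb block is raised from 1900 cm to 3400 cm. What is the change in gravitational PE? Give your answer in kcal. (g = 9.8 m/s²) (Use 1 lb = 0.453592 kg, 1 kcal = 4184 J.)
Convert to SI: m = 26.9978 kg, Δh = 15.0 m
ΔPE = mgΔh = (26.9978)(9.8)(15.0) = 3968.68 J = 0.9485 kcal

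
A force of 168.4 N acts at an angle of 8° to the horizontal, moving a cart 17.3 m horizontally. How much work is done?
W = F·d·cosθ = (168.4)(17.3)cos(8°) = 2885 J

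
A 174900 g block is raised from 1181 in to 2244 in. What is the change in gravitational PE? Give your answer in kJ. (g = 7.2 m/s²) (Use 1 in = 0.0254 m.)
Convert to SI: m = 174.9 kg, Δh = 27.0002 m
ΔPE = mgΔh = (174.9)(7.2)(27.0002) = 34000.8 J = 34.0 kJ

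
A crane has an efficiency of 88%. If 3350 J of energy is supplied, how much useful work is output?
W_out = η·W_in = 0.88·3350 = 2948.0 J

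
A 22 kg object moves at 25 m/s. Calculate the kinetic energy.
KE = ½mv² = ½(22)(25)² = 6875.0 J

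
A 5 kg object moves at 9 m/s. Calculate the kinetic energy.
KE = ½mv² = ½(5)(9)² = 202.5 J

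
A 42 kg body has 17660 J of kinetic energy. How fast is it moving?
v = √(2·KE/m) = √(2·17660/42) = 29.0 m/s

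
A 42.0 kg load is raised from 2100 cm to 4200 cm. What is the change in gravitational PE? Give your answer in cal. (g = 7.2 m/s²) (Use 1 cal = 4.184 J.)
Convert to SI: m = 42.0 kg, Δh = 21.0 m
ΔPE = mgΔh = (42.0)(7.2)(21.0) = 6350.4 J = 1518 cal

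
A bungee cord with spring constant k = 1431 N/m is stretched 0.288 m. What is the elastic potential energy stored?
PE = ½kx² = ½(1431)(0.288)² = 59.35 J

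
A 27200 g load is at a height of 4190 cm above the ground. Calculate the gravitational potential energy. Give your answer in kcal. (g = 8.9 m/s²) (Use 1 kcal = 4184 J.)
Convert to SI: m = 27.2 kg, h = 41.9 m
PE = mgh = (27.2)(8.9)(41.9) = 10143.2 J = 2.424 kcal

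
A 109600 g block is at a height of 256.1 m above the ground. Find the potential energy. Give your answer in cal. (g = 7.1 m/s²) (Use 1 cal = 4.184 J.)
Convert to SI: m = 109.6 kg, h = 256.1 m
PE = mgh = (109.6)(7.1)(256.1) = 199287 J = 47630 cal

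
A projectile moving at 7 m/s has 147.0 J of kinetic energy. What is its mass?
m = 2·KE/v² = 2·147.0/(7)² = 6.0 kg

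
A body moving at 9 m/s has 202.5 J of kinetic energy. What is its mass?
m = 2·KE/v² = 2·202.5/(9)² = 5.0 kg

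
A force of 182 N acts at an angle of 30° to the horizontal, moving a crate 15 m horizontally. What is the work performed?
W = F·d·cosθ = (182)(15)cos(30°) = 2364 J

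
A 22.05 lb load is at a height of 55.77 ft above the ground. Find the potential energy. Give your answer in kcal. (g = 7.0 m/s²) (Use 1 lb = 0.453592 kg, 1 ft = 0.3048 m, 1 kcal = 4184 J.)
Convert to SI: m = 10.0017 kg, h = 16.9987 m
PE = mgh = (10.0017)(7.0)(16.9987) = 1190.11 J = 0.2844 kcal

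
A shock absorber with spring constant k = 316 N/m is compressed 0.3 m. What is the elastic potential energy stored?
PE = ½kx² = ½(316)(0.3)² = 14.22 J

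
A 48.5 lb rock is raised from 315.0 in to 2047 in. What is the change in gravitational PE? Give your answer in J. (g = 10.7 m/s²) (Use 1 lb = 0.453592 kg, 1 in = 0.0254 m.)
Convert to SI: m = 21.9992 kg, Δh = 43.9928 m
ΔPE = mgΔh = (21.9992)(10.7)(43.9928) = 10360 J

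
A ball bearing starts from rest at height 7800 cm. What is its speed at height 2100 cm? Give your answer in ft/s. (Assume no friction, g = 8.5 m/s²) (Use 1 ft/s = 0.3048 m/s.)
Convert to SI: h₁−h₂ = 57.0 m
mgh₁ = mgh₂ + ½mv² ⇒ v = √(2g(h₁−h₂)) = √(2·8.5·57.0) = 31.1288 m/s = 102.1 ft/s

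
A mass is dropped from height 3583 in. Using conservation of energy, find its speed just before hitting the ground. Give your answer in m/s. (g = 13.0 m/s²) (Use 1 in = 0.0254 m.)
Convert to SI: h = 91.0082 m
mgh = ½mv² ⇒ v = √(2gh) = √(2·13.0·91.0082) = 48.64 m/s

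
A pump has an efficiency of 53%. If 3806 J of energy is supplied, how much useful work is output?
W_out = η·W_in = 0.53·3806 = 2017.18 J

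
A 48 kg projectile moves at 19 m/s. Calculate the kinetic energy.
KE = ½mv² = ½(48)(19)² = 8664.0 J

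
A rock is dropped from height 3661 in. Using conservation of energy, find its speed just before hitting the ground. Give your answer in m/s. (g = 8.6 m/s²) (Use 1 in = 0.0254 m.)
Convert to SI: h = 92.9894 m
mgh = ½mv² ⇒ v = √(2gh) = √(2·8.6·92.9894) = 39.99 m/s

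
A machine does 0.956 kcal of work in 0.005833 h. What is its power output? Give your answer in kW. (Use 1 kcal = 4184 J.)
Convert to SI: W = 3999.9 J, t = 20.9988 s
P = W/t = 3999.9/20.9988 = 190.483 W = 0.1905 kW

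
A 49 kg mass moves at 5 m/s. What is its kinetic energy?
KE = ½mv² = ½(49)(5)² = 612.5 J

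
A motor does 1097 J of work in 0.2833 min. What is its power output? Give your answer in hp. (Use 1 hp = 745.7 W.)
Convert to SI: W = 1097.0 J, t = 16.998 s
P = W/t = 1097.0/16.998 = 64.537 W = 0.08655 hp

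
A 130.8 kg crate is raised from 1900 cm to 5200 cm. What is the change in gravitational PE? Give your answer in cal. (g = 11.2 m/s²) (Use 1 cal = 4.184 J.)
Convert to SI: m = 130.8 kg, Δh = 33.0 m
ΔPE = mgΔh = (130.8)(11.2)(33.0) = 48343.7 J = 11550 cal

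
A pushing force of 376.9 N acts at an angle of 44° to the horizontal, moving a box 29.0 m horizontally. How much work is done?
W = F·d·cosθ = (376.9)(29.0)cos(44°) = 7862 J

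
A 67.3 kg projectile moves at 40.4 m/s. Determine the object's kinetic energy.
KE = ½mv² = ½(67.3)(40.4)² = 54920 J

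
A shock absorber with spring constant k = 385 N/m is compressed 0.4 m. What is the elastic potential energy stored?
PE = ½kx² = ½(385)(0.4)² = 30.8 J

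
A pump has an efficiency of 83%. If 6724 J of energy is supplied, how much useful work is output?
W_out = η·W_in = 0.83·6724 = 5580.92 J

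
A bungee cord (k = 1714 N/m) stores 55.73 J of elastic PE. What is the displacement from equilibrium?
x = √(2·PE/k) = √(2·55.73/1714) = 0.255 m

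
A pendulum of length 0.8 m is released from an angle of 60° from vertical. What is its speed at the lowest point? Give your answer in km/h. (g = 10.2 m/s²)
h = L(1 − cosθ) = 0.8(1 − cos60°) = 0.4 m
v = √(2gh) = √(2·10.2·0.4) = 2.85657 m/s = 10.28 km/h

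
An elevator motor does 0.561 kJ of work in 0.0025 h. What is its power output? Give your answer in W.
Convert to SI: W = 561.0 J, t = 9.0 s
P = W/t = 561.0/9.0 = 62.33 W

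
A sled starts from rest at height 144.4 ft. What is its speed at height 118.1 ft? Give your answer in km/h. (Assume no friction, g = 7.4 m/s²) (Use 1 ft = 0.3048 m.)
Convert to SI: h₁−h₂ = 8.01624 m
mgh₁ = mgh₂ + ½mv² ⇒ v = √(2g(h₁−h₂)) = √(2·7.4·8.01624) = 10.8922 m/s = 39.21 km/h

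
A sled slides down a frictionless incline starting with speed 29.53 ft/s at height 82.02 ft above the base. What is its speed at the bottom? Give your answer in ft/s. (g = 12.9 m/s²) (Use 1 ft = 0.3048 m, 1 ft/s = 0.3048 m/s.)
Convert to SI: v₀ = 9.00074 m/s, h = 24.9997 m
½mv₀² + mgh = ½mv² ⇒ v = √(v₀² + 2gh) = √(9.00074² + 2·12.9·24.9997) = 26.9445 m/s = 88.4 ft/s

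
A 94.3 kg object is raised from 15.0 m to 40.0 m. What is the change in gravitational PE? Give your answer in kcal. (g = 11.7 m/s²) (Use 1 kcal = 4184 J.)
ΔPE = mgΔh = (94.3)(11.7)(25.0) = 27582.8 J = 6.592 kcal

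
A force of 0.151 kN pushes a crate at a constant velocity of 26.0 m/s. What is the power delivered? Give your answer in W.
Convert to SI: F = 151.0 N, v = 26.0 m/s
P = Fv = (151.0)(26.0) = 3926 W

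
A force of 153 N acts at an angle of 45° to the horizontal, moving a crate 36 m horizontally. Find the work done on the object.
W = F·d·cosθ = (153)(36)cos(45°) = 3895 J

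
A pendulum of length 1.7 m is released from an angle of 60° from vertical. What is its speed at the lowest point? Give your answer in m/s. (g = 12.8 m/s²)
h = L(1 − cosθ) = 1.7(1 − cos60°) = 0.85 m
v = √(2gh) = √(2·12.8·0.85) = 4.665 m/s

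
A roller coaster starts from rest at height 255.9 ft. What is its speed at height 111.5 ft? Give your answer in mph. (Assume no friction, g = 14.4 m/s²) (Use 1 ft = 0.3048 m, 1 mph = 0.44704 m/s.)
Convert to SI: h₁−h₂ = 44.0131 m
mgh₁ = mgh₂ + ½mv² ⇒ v = √(2g(h₁−h₂)) = √(2·14.4·44.0131) = 35.6031 m/s = 79.64 mph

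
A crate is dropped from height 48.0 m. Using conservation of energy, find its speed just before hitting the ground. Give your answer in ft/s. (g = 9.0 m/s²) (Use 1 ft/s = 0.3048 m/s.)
mgh = ½mv² ⇒ v = √(2gh) = √(2·9.0·48.0) = 29.3939 m/s = 96.44 ft/s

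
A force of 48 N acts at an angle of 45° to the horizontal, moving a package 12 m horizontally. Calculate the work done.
W = F·d·cosθ = (48)(12)cos(45°) = 407.3 J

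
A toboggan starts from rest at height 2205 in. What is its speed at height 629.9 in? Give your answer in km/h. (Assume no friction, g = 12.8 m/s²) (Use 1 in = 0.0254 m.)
Convert to SI: h₁−h₂ = 40.0075 m
mgh₁ = mgh₂ + ½mv² ⇒ v = √(2g(h₁−h₂)) = √(2·12.8·40.0075) = 32.003 m/s = 115.2 km/h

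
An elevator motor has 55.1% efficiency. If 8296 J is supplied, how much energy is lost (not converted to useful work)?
W_lost = W_in(1 − η) = 8296·(1 − 0.551) = 3725 J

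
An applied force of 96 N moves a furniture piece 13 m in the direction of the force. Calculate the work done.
W = F·d = (96)(13) = 1248 J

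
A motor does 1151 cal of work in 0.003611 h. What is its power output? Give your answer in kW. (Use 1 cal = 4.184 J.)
Convert to SI: W = 4815.78 J, t = 12.9996 s
P = W/t = 4815.78/12.9996 = 370.456 W = 0.3705 kW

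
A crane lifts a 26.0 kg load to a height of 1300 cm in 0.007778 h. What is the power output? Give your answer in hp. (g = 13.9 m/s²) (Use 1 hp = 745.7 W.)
Convert to SI: m = 26.0 kg, h = 13.0 m, t = 28.0008 s
P = mgh/t = (26.0)(13.9)(13.0)/28.0008 = 167.788 W = 0.225 hp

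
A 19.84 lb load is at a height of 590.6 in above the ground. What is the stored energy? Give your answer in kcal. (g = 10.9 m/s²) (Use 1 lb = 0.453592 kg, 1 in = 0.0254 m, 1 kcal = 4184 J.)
Convert to SI: m = 8.99927 kg, h = 15.0012 m
PE = mgh = (8.99927)(10.9)(15.0012) = 1471.5 J = 0.3517 kcal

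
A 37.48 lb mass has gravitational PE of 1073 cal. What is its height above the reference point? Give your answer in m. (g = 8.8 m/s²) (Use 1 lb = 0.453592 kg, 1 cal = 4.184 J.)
Convert to SI: m = 17.0006 kg, PE = 4489.43 J
h = PE/(mg) = 4489.43/(17.0006·8.8) = 30.01 m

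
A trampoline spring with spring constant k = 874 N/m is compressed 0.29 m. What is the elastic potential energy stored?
PE = ½kx² = ½(874)(0.29)² = 36.75 J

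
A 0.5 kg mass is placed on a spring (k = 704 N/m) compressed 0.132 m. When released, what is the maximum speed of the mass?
½kx² = ½mv² ⇒ v = x√(k/m) = (0.132)√(704/0.5) = 4.953 m/s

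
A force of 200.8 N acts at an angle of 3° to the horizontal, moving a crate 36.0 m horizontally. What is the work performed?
W = F·d·cosθ = (200.8)(36.0)cos(3°) = 7219 J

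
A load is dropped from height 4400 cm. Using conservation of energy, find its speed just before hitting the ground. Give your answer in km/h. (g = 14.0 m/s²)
Convert to SI: h = 44.0 m
mgh = ½mv² ⇒ v = √(2gh) = √(2·14.0·44.0) = 35.0999 m/s = 126.4 km/h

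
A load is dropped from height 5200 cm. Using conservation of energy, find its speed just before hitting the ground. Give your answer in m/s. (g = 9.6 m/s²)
Convert to SI: h = 52.0 m
mgh = ½mv² ⇒ v = √(2gh) = √(2·9.6·52.0) = 31.6 m/s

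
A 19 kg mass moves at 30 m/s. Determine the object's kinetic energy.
KE = ½mv² = ½(19)(30)² = 8550.0 J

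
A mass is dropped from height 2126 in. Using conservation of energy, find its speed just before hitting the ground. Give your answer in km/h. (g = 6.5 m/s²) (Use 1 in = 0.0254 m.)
Convert to SI: h = 54.0004 m
mgh = ½mv² ⇒ v = √(2gh) = √(2·6.5·54.0004) = 26.4954 m/s = 95.38 km/h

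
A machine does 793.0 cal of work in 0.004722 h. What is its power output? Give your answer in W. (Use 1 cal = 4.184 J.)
Convert to SI: W = 3317.91 J, t = 16.9992 s
P = W/t = 3317.91/16.9992 = 195.2 W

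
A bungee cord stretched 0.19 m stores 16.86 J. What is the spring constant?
k = 2·PE/x² = 2·16.86/(0.19)² = 934.1 N/m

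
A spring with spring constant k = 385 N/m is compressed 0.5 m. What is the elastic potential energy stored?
PE = ½kx² = ½(385)(0.5)² = 48.13 J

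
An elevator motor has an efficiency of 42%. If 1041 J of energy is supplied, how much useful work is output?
W_out = η·W_in = 0.42·1041 = 437.22 J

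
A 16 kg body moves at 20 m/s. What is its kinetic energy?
KE = ½mv² = ½(16)(20)² = 3200.0 J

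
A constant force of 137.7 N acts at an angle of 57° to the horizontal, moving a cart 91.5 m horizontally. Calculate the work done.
W = F·d·cosθ = (137.7)(91.5)cos(57°) = 6862 J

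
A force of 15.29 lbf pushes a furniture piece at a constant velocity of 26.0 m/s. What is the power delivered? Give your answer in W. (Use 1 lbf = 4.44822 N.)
Convert to SI: F = 68.0133 N, v = 26.0 m/s
P = Fv = (68.0133)(26.0) = 1768 W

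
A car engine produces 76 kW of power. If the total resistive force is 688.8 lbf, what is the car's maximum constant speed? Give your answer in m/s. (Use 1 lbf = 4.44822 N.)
Convert to SI: F = 3063.93 N
P = Fv ⇒ v = P/F = 76000 W/3063.93 N = 24.8 m/s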